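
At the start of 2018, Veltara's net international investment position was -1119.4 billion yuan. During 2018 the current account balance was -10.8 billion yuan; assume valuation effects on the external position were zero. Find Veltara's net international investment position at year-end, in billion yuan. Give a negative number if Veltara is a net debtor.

With no valuation effects, change in NIIP = current account = -10.8
End-of-year NIIP = -1119.4 + (-10.8) = -1130.2

-1130.2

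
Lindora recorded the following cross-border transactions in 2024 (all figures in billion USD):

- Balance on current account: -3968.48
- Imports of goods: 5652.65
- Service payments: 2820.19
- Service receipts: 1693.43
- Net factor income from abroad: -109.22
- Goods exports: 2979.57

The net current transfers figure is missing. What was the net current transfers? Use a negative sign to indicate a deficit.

Current account = goods balance + services balance + net primary income + net secondary income
Sum of the known components = -3909.06
Net current transfers = CA - (known components) = -3968.48 - (-3909.06) = -59.42

-59.42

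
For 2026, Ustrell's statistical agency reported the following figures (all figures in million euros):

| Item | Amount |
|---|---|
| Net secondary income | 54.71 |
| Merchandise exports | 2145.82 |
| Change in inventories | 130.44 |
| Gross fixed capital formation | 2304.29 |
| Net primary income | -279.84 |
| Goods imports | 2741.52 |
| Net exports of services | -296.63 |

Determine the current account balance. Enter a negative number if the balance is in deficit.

Goods balance = 2145.82 - 2741.52 = -595.70
Services balance = -296.63
Trade balance (goods + services) = -595.70 + (-296.63) = -892.33
Net primary income = -279.84
Net secondary income = 54.71
Current account = -892.33 + (-279.84) + 54.71 = -1117.46

-1117.46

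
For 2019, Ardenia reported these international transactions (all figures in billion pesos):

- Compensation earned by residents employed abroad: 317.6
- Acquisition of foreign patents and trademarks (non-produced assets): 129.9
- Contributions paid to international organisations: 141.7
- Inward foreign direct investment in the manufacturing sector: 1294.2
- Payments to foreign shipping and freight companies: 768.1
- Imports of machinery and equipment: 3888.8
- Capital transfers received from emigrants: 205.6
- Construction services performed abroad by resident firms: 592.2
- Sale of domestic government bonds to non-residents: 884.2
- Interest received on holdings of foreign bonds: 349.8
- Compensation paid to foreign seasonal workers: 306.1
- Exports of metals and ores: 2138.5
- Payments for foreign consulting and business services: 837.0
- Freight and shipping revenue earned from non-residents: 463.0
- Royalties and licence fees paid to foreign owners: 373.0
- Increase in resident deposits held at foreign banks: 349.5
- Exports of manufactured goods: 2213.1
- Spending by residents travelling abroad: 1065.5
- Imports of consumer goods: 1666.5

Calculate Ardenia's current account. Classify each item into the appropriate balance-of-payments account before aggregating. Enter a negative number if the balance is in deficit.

Goods: 2138.5 - 3888.8 + 2213.1 - 1666.5 = -1203.7
Services: -837.0 - 768.1 - 1065.5 + 463.0 - 373.0 + 592.2 = -1988.4
Primary income: 349.8 + 317.6 - 306.1 = 361.3
Secondary income: -141.7
Current account = (-1203.7) + (-1988.4) + 361.3 + (-141.7) = -2972.5
(Excluded from the current account — capital account: acquisition of foreign patents and trademarks (non-produced assets) 129.9, capital transfers received from emigrants 205.6; financial account: inward foreign direct investment in the manufacturing sector 1294.2, sale of domestic government bonds to non-residents 884.2, increase in resident deposits held at foreign banks 349.5.)

-2972.5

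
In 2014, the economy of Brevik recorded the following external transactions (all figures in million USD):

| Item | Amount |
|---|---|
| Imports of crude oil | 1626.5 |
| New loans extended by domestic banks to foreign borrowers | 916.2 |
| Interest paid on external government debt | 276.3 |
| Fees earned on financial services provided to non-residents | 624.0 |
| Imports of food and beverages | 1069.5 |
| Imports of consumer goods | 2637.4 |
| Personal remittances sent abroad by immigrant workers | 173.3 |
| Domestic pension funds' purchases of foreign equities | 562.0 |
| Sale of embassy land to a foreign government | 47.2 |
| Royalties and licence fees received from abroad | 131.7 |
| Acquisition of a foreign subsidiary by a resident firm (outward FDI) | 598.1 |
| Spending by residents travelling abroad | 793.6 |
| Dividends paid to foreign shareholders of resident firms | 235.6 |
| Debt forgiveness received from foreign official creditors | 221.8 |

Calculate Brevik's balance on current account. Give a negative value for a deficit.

-6056.5

Goods: -1069.5 - 1626.5 - 2637.4 = -5333.4
Services: 131.7 + 624.0 - 793.6 = -37.9
Primary income: -235.6 - 276.3 = -511.9
Secondary income: -173.3
Current account = (-5333.4) + (-37.9) + (-511.9) + (-173.3) = -6056.5
(Excluded from the current account — financial account: new loans extended by domestic banks to foreign borrowers 916.2, domestic pension funds' purchases of foreign equities 562.0, acquisition of a foreign subsidiary by a resident firm (outward FDI) 598.1; capital account: sale of embassy land to a foreign government 47.2, debt forgiveness received from foreign official creditors 221.8.)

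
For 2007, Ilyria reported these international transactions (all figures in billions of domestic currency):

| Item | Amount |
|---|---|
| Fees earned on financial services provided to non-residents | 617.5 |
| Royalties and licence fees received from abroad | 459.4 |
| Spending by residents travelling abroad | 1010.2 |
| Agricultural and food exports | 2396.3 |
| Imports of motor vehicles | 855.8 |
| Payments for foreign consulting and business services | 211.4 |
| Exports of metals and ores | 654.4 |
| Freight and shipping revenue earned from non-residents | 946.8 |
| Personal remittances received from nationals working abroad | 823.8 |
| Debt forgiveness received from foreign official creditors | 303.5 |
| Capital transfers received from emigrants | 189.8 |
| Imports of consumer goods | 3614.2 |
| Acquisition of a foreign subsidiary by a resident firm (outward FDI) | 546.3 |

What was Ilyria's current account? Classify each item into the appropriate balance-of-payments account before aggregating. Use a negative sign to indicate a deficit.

206.6

Goods: -3614.2 - 855.8 + 654.4 + 2396.3 = -1419.3
Services: 946.8 - 211.4 + 459.4 - 1010.2 + 617.5 = 802.1
Secondary income: 823.8
Current account = (-1419.3) + 802.1 + 823.8 = 206.6
(Excluded from the current account — capital account: debt forgiveness received from foreign official creditors 303.5, capital transfers received from emigrants 189.8; financial account: acquisition of a foreign subsidiary by a resident firm (outward FDI) 546.3.)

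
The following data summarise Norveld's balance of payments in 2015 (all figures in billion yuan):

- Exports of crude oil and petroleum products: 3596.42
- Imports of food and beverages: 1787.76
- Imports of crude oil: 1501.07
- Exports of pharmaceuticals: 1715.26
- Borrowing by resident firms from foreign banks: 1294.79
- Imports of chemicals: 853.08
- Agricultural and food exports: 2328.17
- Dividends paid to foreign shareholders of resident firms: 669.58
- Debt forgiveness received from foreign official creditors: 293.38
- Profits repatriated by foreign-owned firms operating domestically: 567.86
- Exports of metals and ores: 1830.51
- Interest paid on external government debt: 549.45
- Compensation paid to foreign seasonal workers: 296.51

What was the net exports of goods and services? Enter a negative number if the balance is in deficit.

Goods: -1501.07 + 1715.26 + 3596.42 - 1787.76 + 1830.51 + 2328.17 - 853.08 = 5328.45
Trade balance = 5328.45 + 0.00 = 5328.45
(Excluded from the trade balance — financial account: borrowing by resident firms from foreign banks 1294.79; primary income: dividends paid to foreign shareholders of resident firms 669.58, profits repatriated by foreign-owned firms operating domestically 567.86, interest paid on external government debt 549.45, compensation paid to foreign seasonal workers 296.51; capital account: debt forgiveness received from foreign official creditors 293.38.)

5328.45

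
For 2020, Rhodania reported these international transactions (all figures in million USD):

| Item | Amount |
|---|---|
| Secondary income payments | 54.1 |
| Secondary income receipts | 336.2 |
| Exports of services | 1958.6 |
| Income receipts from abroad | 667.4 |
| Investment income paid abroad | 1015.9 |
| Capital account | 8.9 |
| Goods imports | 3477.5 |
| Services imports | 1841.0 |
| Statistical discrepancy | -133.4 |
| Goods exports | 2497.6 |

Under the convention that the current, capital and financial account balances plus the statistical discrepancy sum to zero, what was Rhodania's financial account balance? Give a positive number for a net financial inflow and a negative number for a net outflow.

1053.2

Goods balance = 2497.6 - 3477.5 = -979.9
Services balance = 1958.6 - 1841.0 = 117.6
Trade balance (goods + services) = -979.9 + 117.6 = -862.3
Net primary income = 667.4 - 1015.9 = -348.5
Net secondary income = 336.2 - 54.1 = 282.1
Current account = -862.3 + (-348.5) + 282.1 = -928.7
Financial account = -(-928.7 + 8.9 + (-133.4)) = 1053.2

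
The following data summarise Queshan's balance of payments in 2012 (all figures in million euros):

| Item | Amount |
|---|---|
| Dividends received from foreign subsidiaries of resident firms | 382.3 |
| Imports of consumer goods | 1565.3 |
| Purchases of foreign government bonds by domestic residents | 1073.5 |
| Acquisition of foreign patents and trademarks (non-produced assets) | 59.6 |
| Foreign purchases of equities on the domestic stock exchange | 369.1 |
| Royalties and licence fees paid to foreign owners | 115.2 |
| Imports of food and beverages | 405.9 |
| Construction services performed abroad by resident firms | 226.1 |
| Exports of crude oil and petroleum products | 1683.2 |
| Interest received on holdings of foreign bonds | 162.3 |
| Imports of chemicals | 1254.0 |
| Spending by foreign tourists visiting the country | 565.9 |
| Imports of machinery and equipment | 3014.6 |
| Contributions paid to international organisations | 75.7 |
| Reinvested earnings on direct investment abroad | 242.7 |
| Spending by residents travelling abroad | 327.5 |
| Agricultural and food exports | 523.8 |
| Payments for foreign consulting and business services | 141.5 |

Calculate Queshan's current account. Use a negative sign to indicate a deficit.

Goods: 523.8 - 3014.6 - 405.9 - 1565.3 + 1683.2 - 1254.0 = -4032.8
Services: 226.1 + 565.9 - 141.5 - 115.2 - 327.5 = 207.8
Primary income: 162.3 + 382.3 + 242.7 = 787.3
Secondary income: -75.7
Current account = (-4032.8) + 207.8 + 787.3 + (-75.7) = -3113.4
(Excluded from the current account — financial account: purchases of foreign government bonds by domestic residents 1073.5, foreign purchases of equities on the domestic stock exchange 369.1; capital account: acquisition of foreign patents and trademarks (non-produced assets) 59.6.)

-3113.4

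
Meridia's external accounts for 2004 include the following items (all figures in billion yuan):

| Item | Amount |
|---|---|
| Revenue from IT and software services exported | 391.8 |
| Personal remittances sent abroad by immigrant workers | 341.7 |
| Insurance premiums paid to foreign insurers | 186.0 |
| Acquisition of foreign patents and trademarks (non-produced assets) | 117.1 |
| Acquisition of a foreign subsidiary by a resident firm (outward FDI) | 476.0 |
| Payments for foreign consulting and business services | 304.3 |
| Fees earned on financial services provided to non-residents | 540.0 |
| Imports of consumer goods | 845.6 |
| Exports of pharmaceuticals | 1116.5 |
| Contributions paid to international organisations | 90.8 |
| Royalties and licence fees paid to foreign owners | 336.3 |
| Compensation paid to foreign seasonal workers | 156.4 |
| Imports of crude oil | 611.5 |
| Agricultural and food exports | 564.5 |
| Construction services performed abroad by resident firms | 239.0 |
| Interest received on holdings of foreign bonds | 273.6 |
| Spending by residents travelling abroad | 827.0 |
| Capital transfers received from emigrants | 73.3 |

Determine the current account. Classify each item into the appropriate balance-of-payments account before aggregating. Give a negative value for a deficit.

Goods: -845.6 - 611.5 + 1116.5 + 564.5 = 223.9
Services: -186.0 + 239.0 - 304.3 - 827.0 + 540.0 - 336.3 + 391.8 = -482.8
Primary income: 273.6 - 156.4 = 117.2
Secondary income: -90.8 - 341.7 = -432.5
Current account = 223.9 + (-482.8) + 117.2 + (-432.5) = -574.2
(Excluded from the current account — capital account: acquisition of foreign patents and trademarks (non-produced assets) 117.1, capital transfers received from emigrants 73.3; financial account: acquisition of a foreign subsidiary by a resident firm (outward FDI) 476.0.)

-574.2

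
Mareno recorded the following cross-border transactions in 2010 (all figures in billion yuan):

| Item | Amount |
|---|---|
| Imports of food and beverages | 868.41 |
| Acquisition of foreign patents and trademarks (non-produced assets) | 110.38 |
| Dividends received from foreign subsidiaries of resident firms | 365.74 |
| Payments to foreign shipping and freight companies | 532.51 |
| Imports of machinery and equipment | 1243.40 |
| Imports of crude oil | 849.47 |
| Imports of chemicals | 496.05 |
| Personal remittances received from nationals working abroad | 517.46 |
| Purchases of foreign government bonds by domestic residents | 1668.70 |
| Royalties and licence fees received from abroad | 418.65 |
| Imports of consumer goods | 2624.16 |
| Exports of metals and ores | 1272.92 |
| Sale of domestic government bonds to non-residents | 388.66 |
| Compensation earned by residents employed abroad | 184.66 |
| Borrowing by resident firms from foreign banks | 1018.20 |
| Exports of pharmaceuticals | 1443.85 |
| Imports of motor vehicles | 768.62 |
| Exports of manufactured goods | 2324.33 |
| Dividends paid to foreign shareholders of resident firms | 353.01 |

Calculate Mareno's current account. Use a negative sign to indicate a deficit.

-1208.02

Goods: -496.05 + 1443.85 - 868.41 + 1272.92 - 1243.40 - 768.62 + 2324.33 - 849.47 - 2624.16 = -1809.01
Services: 418.65 - 532.51 = -113.86
Primary income: -353.01 + 365.74 + 184.66 = 197.39
Secondary income: 517.46
Current account = (-1809.01) + (-113.86) + 197.39 + 517.46 = -1208.02
(Excluded from the current account — capital account: acquisition of foreign patents and trademarks (non-produced assets) 110.38; financial account: purchases of foreign government bonds by domestic residents 1668.70, sale of domestic government bonds to non-residents 388.66, borrowing by resident firms from foreign banks 1018.20.)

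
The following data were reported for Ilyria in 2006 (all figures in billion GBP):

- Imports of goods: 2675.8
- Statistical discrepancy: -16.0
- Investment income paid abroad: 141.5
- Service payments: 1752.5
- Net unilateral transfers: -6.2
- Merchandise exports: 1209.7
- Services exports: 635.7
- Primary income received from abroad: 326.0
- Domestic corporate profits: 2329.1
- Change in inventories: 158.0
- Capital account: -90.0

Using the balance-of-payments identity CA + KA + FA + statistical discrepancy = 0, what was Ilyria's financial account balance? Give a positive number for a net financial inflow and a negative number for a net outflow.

2510.6

Goods balance = 1209.7 - 2675.8 = -1466.1
Services balance = 635.7 - 1752.5 = -1116.8
Trade balance (goods + services) = -1466.1 + (-1116.8) = -2582.9
Net primary income = 326.0 - 141.5 = 184.5
Net secondary income = -6.2
Current account = -2582.9 + 184.5 + (-6.2) = -2404.6
Financial account = -(-2404.6 + (-90.0) + (-16.0)) = 2510.6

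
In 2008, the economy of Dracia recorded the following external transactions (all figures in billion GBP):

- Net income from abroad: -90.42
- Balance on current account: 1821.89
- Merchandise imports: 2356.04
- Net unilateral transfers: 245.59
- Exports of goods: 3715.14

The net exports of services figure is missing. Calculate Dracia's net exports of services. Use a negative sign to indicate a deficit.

Current account = goods balance + services balance + net primary income + net secondary income
Sum of the known components = 1514.27
Net exports of services = CA - (known components) = 1821.89 - 1514.27 = 307.62

307.62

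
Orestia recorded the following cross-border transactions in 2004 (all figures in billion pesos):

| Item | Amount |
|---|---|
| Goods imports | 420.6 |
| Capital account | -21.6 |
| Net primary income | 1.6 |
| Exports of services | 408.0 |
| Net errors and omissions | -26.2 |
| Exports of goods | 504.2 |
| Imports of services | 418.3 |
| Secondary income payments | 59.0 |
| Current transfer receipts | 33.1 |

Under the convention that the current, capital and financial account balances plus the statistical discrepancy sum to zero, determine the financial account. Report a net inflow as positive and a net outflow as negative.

-1.2

Goods balance = 504.2 - 420.6 = 83.6
Services balance = 408.0 - 418.3 = -10.3
Trade balance (goods + services) = 83.6 + (-10.3) = 73.3
Net primary income = 1.6
Net secondary income = 33.1 - 59.0 = -25.9
Current account = 73.3 + 1.6 + (-25.9) = 49.0
Financial account = -(49.0 + (-21.6) + (-26.2)) = -1.2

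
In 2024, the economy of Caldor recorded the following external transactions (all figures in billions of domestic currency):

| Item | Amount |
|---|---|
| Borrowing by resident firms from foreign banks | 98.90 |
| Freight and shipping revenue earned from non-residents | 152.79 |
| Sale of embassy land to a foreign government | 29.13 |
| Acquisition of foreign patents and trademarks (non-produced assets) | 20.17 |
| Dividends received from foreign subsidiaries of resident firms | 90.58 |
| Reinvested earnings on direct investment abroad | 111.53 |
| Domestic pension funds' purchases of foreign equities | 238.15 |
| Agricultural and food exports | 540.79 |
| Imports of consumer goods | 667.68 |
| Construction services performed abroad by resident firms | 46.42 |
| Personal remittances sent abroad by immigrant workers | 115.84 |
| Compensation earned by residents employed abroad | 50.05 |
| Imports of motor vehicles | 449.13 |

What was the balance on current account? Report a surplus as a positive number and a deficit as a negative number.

-240.49

Goods: -449.13 - 667.68 + 540.79 = -576.02
Services: 46.42 + 152.79 = 199.21
Primary income: 90.58 + 111.53 + 50.05 = 252.16
Secondary income: -115.84
Current account = (-576.02) + 199.21 + 252.16 + (-115.84) = -240.49
(Excluded from the current account — financial account: borrowing by resident firms from foreign banks 98.90, domestic pension funds' purchases of foreign equities 238.15; capital account: sale of embassy land to a foreign government 29.13, acquisition of foreign patents and trademarks (non-produced assets) 20.17.)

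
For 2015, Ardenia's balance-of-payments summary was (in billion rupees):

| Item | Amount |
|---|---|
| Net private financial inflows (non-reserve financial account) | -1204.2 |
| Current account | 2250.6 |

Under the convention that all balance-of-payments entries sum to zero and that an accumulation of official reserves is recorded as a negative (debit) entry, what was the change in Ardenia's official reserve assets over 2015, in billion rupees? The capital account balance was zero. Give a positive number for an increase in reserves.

1046.4

Official reserve transactions balance = -(2250.6 + (-1204.2)) = -1046.4
An accumulation of reserves is recorded as a debit (negative entry), so the change in the stock of reserves is the negative of that balance.
Change in official reserves = -(-1046.4) = 1046.4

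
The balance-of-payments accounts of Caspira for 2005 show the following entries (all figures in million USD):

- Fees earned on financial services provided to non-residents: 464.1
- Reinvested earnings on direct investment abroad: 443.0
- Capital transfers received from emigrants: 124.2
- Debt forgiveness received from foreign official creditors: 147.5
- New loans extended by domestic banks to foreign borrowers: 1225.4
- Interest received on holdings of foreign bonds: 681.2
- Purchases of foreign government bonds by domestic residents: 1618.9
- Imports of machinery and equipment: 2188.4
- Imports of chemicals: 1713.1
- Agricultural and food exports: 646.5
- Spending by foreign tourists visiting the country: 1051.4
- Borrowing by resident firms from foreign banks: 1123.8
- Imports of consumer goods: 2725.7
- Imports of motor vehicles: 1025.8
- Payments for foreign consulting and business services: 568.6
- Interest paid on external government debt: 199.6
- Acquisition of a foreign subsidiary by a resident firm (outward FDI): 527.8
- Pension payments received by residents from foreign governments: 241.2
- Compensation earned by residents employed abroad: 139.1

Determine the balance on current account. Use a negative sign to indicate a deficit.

-4754.7

Goods: 646.5 - 1025.8 - 2188.4 - 2725.7 - 1713.1 = -7006.5
Services: 464.1 - 568.6 + 1051.4 = 946.9
Primary income: 443.0 + 139.1 - 199.6 + 681.2 = 1063.7
Secondary income: 241.2
Current account = (-7006.5) + 946.9 + 1063.7 + 241.2 = -4754.7
(Excluded from the current account — capital account: capital transfers received from emigrants 124.2, debt forgiveness received from foreign official creditors 147.5; financial account: new loans extended by domestic banks to foreign borrowers 1225.4, purchases of foreign government bonds by domestic residents 1618.9, borrowing by resident firms from foreign banks 1123.8, acquisition of a foreign subsidiary by a resident firm (outward FDI) 527.8.)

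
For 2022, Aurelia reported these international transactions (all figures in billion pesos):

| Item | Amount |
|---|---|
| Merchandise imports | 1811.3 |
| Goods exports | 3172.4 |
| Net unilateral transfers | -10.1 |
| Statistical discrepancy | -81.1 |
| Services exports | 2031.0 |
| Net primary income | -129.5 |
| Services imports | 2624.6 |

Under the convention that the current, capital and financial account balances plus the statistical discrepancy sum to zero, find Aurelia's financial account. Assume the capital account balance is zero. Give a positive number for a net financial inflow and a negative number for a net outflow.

Goods balance = 3172.4 - 1811.3 = 1361.1
Services balance = 2031.0 - 2624.6 = -593.6
Trade balance (goods + services) = 1361.1 + (-593.6) = 767.5
Net primary income = -129.5
Net secondary income = -10.1
Current account = 767.5 + (-129.5) + (-10.1) = 627.9
Financial account = -(627.9 + (-81.1)) = -546.8

-546.8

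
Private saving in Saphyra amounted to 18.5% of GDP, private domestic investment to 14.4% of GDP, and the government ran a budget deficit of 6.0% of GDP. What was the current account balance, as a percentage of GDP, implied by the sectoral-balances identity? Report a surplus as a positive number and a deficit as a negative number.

By the sectoral-balances identity, CA = (S_private - I) + (T - G).
Private balance = 18.5 - 14.4 = 4.1
Government balance (T - G) = -6.0
CA = 4.1 + (-6.0) = -1.9

-1.9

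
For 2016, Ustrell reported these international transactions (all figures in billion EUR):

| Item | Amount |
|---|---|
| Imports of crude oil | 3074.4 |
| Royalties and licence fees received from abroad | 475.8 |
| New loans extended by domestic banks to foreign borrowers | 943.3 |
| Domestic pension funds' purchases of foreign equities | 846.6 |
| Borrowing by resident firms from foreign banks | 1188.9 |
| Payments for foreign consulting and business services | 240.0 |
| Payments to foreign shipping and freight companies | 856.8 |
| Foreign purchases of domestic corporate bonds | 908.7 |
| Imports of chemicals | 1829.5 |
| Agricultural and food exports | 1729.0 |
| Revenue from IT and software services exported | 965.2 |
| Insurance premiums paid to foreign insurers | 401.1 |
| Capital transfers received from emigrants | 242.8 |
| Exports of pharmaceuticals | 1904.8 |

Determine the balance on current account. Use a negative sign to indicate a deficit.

-1327.0

Goods: 1729.0 + 1904.8 - 3074.4 - 1829.5 = -1270.1
Services: -240.0 - 856.8 + 475.8 + 965.2 - 401.1 = -56.9
Current account = (-1270.1) + (-56.9) = -1327.0
(Excluded from the current account — financial account: new loans extended by domestic banks to foreign borrowers 943.3, domestic pension funds' purchases of foreign equities 846.6, borrowing by resident firms from foreign banks 1188.9, foreign purchases of domestic corporate bonds 908.7; capital account: capital transfers received from emigrants 242.8.)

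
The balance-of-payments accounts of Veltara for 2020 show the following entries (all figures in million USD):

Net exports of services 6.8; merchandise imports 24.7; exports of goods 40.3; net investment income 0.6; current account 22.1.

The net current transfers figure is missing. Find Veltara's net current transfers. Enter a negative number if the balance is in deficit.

Current account = goods balance + services balance + net primary income + net secondary income
Sum of the known components = 23.0
Net current transfers = CA - (known components) = 22.1 - 23.0 = -0.9

-0.9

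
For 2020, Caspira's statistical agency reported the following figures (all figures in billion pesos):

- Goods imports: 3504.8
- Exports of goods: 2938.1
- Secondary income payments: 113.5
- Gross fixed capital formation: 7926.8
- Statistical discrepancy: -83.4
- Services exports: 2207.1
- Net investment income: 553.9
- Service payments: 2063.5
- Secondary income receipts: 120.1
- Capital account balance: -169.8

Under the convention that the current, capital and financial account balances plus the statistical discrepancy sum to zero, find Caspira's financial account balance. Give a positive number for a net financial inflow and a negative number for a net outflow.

115.8

Goods balance = 2938.1 - 3504.8 = -566.7
Services balance = 2207.1 - 2063.5 = 143.6
Trade balance (goods + services) = -566.7 + 143.6 = -423.1
Net primary income = 553.9
Net secondary income = 120.1 - 113.5 = 6.6
Current account = -423.1 + 553.9 + 6.6 = 137.4
Financial account = -(137.4 + (-169.8) + (-83.4)) = 115.8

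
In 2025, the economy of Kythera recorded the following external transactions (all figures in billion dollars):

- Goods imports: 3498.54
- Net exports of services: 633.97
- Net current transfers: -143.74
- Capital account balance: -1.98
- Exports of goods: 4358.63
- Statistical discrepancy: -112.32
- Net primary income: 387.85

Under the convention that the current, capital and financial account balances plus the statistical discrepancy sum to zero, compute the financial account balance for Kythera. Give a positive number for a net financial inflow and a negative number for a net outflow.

-1623.87

Goods balance = 4358.63 - 3498.54 = 860.09
Services balance = 633.97
Trade balance (goods + services) = 860.09 + 633.97 = 1494.06
Net primary income = 387.85
Net secondary income = -143.74
Current account = 1494.06 + 387.85 + (-143.74) = 1738.17
Financial account = -(1738.17 + (-1.98) + (-112.32)) = -1623.87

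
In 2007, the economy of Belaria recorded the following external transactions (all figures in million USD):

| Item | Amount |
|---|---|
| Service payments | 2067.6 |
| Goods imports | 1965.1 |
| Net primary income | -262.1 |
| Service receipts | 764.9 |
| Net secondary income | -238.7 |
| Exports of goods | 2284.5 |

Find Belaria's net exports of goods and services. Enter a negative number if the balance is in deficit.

Goods balance = 2284.5 - 1965.1 = 319.4
Services balance = 764.9 - 2067.6 = -1302.7
Trade balance (goods + services) = 319.4 + (-1302.7) = -983.3

-983.3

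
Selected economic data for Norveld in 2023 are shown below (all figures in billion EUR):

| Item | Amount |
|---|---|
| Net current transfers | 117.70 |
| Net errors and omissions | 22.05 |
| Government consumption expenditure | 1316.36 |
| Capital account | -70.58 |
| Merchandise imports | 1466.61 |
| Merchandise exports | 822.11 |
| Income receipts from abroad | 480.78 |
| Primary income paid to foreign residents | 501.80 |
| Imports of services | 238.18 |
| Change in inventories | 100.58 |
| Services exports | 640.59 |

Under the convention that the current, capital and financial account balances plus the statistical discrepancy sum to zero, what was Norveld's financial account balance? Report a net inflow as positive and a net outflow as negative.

193.94

Goods balance = 822.11 - 1466.61 = -644.50
Services balance = 640.59 - 238.18 = 402.41
Trade balance (goods + services) = -644.50 + 402.41 = -242.09
Net primary income = 480.78 - 501.80 = -21.02
Net secondary income = 117.70
Current account = -242.09 + (-21.02) + 117.70 = -145.41
Financial account = -(-145.41 + (-70.58) + 22.05) = 193.94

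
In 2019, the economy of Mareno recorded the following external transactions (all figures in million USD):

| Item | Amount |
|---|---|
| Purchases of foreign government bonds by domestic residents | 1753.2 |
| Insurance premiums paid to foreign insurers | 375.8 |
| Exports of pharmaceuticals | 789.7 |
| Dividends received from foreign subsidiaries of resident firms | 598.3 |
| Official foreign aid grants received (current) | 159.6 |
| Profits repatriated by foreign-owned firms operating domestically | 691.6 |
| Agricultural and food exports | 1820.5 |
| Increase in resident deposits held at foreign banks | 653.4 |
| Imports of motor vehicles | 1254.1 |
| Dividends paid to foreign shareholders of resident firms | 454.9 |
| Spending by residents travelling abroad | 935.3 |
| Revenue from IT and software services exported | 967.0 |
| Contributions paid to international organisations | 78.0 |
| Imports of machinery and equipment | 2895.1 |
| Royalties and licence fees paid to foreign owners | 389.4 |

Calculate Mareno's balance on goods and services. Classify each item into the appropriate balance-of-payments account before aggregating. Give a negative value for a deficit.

-2272.5

Goods: -2895.1 - 1254.1 + 789.7 + 1820.5 = -1539.0
Services: -935.3 - 375.8 - 389.4 + 967.0 = -733.5
Trade balance = -1539.0 + (-733.5) = -2272.5
(Excluded from the trade balance — financial account: purchases of foreign government bonds by domestic residents 1753.2, increase in resident deposits held at foreign banks 653.4; primary income: dividends received from foreign subsidiaries of resident firms 598.3, profits repatriated by foreign-owned firms operating domestically 691.6, dividends paid to foreign shareholders of resident firms 454.9; secondary income: official foreign aid grants received (current) 159.6, contributions paid to international organisations 78.0.)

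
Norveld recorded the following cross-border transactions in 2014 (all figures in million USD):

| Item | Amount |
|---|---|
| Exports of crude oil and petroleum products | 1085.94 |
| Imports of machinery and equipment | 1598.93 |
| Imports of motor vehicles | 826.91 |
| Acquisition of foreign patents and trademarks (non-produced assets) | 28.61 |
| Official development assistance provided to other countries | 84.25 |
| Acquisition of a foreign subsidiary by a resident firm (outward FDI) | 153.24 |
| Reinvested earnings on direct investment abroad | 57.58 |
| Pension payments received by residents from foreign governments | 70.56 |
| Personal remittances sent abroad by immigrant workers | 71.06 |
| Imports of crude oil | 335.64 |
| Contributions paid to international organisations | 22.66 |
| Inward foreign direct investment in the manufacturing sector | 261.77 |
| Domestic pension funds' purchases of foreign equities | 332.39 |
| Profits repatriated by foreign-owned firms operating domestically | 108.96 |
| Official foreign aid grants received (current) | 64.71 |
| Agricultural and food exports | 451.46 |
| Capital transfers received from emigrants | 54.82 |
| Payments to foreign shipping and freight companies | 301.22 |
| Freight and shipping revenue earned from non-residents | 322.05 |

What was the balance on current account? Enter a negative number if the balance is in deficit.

Goods: 1085.94 + 451.46 - 335.64 - 1598.93 - 826.91 = -1224.08
Services: 322.05 - 301.22 = 20.83
Primary income: 57.58 - 108.96 = -51.38
Secondary income: -22.66 - 71.06 + 64.71 + 70.56 - 84.25 = -42.70
Current account = (-1224.08) + 20.83 + (-51.38) + (-42.70) = -1297.33
(Excluded from the current account — capital account: acquisition of foreign patents and trademarks (non-produced assets) 28.61, capital transfers received from emigrants 54.82; financial account: acquisition of a foreign subsidiary by a resident firm (outward FDI) 153.24, inward foreign direct investment in the manufacturing sector 261.77, domestic pension funds' purchases of foreign equities 332.39.)

-1297.33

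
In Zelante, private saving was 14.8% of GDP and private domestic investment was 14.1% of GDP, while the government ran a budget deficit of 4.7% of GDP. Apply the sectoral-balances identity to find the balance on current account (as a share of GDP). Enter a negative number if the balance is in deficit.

By the sectoral-balances identity, CA = (S_private - I) + (T - G).
Private balance = 14.8 - 14.1 = 0.7
Government balance (T - G) = -4.7
CA = 0.7 + (-4.7) = -4.0

-4.0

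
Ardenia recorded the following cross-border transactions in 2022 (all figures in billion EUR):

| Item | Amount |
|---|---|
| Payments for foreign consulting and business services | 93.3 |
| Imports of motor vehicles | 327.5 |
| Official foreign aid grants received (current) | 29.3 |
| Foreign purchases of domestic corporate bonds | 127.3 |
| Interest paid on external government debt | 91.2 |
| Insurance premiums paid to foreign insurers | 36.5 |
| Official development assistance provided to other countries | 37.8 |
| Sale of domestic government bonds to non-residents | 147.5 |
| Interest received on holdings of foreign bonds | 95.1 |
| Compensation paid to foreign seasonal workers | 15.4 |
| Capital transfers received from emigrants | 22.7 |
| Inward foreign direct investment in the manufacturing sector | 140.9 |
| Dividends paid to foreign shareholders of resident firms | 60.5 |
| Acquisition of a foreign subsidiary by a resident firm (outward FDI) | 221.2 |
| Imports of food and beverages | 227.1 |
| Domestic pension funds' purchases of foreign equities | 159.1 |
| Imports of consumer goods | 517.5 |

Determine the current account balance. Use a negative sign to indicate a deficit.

Goods: -517.5 - 227.1 - 327.5 = -1072.1
Services: -36.5 - 93.3 = -129.8
Primary income: -60.5 - 91.2 + 95.1 - 15.4 = -72.0
Secondary income: -37.8 + 29.3 = -8.5
Current account = (-1072.1) + (-129.8) + (-72.0) + (-8.5) = -1282.4
(Excluded from the current account — financial account: foreign purchases of domestic corporate bonds 127.3, sale of domestic government bonds to non-residents 147.5, inward foreign direct investment in the manufacturing sector 140.9, acquisition of a foreign subsidiary by a resident firm (outward FDI) 221.2, domestic pension funds' purchases of foreign equities 159.1; capital account: capital transfers received from emigrants 22.7.)

-1282.4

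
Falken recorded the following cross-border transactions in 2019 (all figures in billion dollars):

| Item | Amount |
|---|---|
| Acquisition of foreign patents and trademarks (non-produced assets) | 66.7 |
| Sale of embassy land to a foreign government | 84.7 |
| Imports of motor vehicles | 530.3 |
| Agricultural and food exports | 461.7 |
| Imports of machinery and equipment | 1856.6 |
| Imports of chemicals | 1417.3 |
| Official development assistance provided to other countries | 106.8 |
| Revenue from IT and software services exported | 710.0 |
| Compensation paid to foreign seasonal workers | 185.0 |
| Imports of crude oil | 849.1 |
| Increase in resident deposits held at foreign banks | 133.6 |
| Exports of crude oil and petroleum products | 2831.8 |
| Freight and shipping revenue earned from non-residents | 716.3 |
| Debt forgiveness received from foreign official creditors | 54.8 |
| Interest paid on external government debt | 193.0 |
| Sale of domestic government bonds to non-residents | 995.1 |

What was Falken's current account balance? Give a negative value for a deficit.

Goods: 461.7 - 849.1 + 2831.8 - 1856.6 - 1417.3 - 530.3 = -1359.8
Services: 710.0 + 716.3 = 1426.3
Primary income: -185.0 - 193.0 = -378.0
Secondary income: -106.8
Current account = (-1359.8) + 1426.3 + (-378.0) + (-106.8) = -418.3
(Excluded from the current account — capital account: acquisition of foreign patents and trademarks (non-produced assets) 66.7, sale of embassy land to a foreign government 84.7, debt forgiveness received from foreign official creditors 54.8; financial account: increase in resident deposits held at foreign banks 133.6, sale of domestic government bonds to non-residents 995.1.)

-418.3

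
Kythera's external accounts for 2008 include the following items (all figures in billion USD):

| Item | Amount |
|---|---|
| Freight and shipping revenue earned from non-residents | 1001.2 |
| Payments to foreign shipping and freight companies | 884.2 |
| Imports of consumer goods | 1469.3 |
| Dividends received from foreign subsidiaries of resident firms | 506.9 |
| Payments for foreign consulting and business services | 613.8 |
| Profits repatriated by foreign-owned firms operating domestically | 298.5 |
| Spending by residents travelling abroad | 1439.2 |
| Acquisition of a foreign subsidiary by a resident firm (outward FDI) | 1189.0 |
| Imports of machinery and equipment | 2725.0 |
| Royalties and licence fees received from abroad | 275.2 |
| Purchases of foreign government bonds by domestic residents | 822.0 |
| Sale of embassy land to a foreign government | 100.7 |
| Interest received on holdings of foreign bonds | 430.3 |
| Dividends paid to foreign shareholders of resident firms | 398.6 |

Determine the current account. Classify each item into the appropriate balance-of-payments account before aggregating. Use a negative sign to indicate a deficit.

-5615.0

Goods: -2725.0 - 1469.3 = -4194.3
Services: -884.2 - 1439.2 + 1001.2 - 613.8 + 275.2 = -1660.8
Primary income: -298.5 + 430.3 - 398.6 + 506.9 = 240.1
Current account = (-4194.3) + (-1660.8) + 240.1 = -5615.0
(Excluded from the current account — financial account: acquisition of a foreign subsidiary by a resident firm (outward FDI) 1189.0, purchases of foreign government bonds by domestic residents 822.0; capital account: sale of embassy land to a foreign government 100.7.)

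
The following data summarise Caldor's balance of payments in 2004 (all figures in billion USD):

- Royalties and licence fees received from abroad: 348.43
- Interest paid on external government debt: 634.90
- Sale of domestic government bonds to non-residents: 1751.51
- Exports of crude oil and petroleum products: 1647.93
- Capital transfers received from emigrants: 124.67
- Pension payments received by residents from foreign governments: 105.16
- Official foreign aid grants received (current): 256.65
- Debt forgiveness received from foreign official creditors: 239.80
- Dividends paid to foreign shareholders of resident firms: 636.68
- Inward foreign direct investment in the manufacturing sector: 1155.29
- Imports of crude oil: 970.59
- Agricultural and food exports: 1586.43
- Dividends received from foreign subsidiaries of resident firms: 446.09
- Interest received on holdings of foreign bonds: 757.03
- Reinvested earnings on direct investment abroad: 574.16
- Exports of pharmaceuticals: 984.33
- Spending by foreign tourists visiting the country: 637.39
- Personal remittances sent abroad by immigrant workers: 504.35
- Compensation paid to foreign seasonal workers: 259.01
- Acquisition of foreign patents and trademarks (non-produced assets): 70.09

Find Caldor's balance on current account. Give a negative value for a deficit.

4338.07

Goods: 1647.93 + 984.33 - 970.59 + 1586.43 = 3248.10
Services: 348.43 + 637.39 = 985.82
Primary income: 446.09 - 634.90 + 757.03 + 574.16 - 636.68 - 259.01 = 246.69
Secondary income: 256.65 + 105.16 - 504.35 = -142.54
Current account = 3248.10 + 985.82 + 246.69 + (-142.54) = 4338.07
(Excluded from the current account — financial account: sale of domestic government bonds to non-residents 1751.51, inward foreign direct investment in the manufacturing sector 1155.29; capital account: capital transfers received from emigrants 124.67, debt forgiveness received from foreign official creditors 239.80, acquisition of foreign patents and trademarks (non-produced assets) 70.09.)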